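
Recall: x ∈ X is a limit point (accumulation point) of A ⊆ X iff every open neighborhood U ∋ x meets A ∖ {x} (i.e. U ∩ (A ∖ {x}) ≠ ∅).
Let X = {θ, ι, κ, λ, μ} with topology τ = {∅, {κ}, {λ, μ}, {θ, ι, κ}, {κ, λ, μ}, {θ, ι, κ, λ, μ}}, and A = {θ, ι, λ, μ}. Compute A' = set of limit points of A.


A' = {θ, ι, λ, μ}

For each x ∈ X, list the open sets U ∈ τ with x ∈ U, then check whether U ∩ (A ∖ {x}) ≠ ∅ for every such U.
  x = θ: opens ∋ x are {θ, ι, κ}, {θ, ι, κ, λ, μ}; each meets A ∖ {θ}, so x IS a limit point.
  x = ι: opens ∋ x are {θ, ι, κ}, {θ, ι, κ, λ, μ}; each meets A ∖ {ι}, so x IS a limit point.
  x = κ: open {κ} ∋ x has {κ} ∩ (A ∖ {κ}) = ∅, so x is NOT a limit point.
  x = λ: opens ∋ x are {λ, μ}, {κ, λ, μ}, {θ, ι, κ, λ, μ}; each meets A ∖ {λ}, so x IS a limit point.
  x = μ: opens ∋ x are {λ, μ}, {κ, λ, μ}, {θ, ι, κ, λ, μ}; each meets A ∖ {μ}, so x IS a limit point.
Collecting: A' = {θ, ι, λ, μ}.


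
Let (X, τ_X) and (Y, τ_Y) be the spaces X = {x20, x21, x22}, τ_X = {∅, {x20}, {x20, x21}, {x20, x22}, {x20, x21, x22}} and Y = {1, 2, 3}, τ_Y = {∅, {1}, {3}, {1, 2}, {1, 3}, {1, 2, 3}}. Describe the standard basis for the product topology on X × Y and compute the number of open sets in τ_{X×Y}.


Basis B = {∅ × ∅, {x20} × {1}, {x20} × {3}, {x20} × {1, 2}, {x20} × {1, 3}, {x20, x21} × {1}, {x20, x22} × {1}, {x20, x21} × {3}, {x20, x22} × {3}, {x20} × {1, 2, 3}, {x20, x21, x22} × {1}, {x20, x21, x22} × {3}, {x20, x21} × {1, 2}, {x20, x22} × {1, 2}, {x20, x21} × {1, 3}, {x20, x22} × {1, 3}, {x20, x21} × {1, 2, 3}, {x20, x22} × {1, 2, 3}, {x20, x21, x22} × {1, 2}, {x20, x21, x22} × {1, 3}, {x20, x21, x22} × {1, 2, 3}}; |τ_{X×Y}| = 70.

Enumerate products U × V with U ∈ τ_X, V ∈ τ_Y (deduplicated):
  ∅ × ∅ = {} (∅)
  {x20} × {1} = {(x20,1)}
  {x20} × {3} = {(x20,3)}
  {x20} × {1, 2} = {(x20,1), (x20,2)}
  {x20} × {1, 3} = {(x20,1), (x20,3)}
  {x20, x21} × {1} = {(x20,1), (x21,1)}
  {x20, x22} × {1} = {(x20,1), (x22,1)}
  {x20, x21} × {3} = {(x20,3), (x21,3)}
  {x20, x22} × {3} = {(x20,3), (x22,3)}
  {x20} × {1, 2, 3} = {(x20,1), (x20,2), (x20,3)}
  {x20, x21, x22} × {1} = {(x20,1), (x21,1), (x22,1)}
  {x20, x21, x22} × {3} = {(x20,3), (x21,3), (x22,3)}
  {x20, x21} × {1, 2} = {(x20,1), (x20,2), (x21,1), (x21,2)}
  {x20, x22} × {1, 2} = {(x20,1), (x20,2), (x22,1), (x22,2)}
  {x20, x21} × {1, 3} = {(x20,1), (x20,3), (x21,1), (x21,3)}
  {x20, x22} × {1, 3} = {(x20,1), (x20,3), (x22,1), (x22,3)}
  {x20, x21} × {1, 2, 3} = {(x20,1), (x20,2), (x20,3), (x21,1), (x21,2), (x21,3)}
  {x20, x22} × {1, 2, 3} = {(x20,1), (x20,2), (x20,3), (x22,1), (x22,2), (x22,3)}
  {x20, x21, x22} × {1, 2} = {(x20,1), (x20,2), (x21,1), (x21,2), (x22,1), (x22,2)}
  {x20, x21, x22} × {1, 3} = {(x20,1), (x20,3), (x21,1), (x21,3), (x22,1), (x22,3)}
  {x20, x21, x22} × {1, 2, 3} = {(x20,1), (x20,2), (x20,3), (x21,1), (x21,2), (x21,3), (x22,1), (x22,2), (x22,3)}
These 21 distinct sets form the basis B.
Close under arbitrary unions to get τ_{X×Y}; counting gives |τ_{X×Y}| = 70.


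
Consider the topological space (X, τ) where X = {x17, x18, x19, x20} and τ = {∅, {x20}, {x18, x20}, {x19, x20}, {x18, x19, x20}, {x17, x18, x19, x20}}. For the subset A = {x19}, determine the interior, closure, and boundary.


int(A) = ∅, cl(A) = {x17, x19}, ∂A = {x17, x19}.

Closed sets in (X, τ) are complements of opens:
  closed(X, τ) = {∅, {x17}, {x17, x18}, {x17, x19}, {x17, x18, x19}, {x17, x18, x19, x20}}.
int(A) = ⋃ {U ∈ τ : U ⊆ A}. Opens contained in A: ∅.
Taking the union of these: int(A) = ∅.
cl(A) = ⋂ {C closed : A ⊆ C}. Closed sets containing A: {x17, x19}, {x17, x18, x19}, {x17, x18, x19, x20}.
Intersecting these: cl(A) = {x17, x19}.
∂A = cl(A) ∖ int(A) = {x17, x19} ∖ ∅ = {x17, x19}.


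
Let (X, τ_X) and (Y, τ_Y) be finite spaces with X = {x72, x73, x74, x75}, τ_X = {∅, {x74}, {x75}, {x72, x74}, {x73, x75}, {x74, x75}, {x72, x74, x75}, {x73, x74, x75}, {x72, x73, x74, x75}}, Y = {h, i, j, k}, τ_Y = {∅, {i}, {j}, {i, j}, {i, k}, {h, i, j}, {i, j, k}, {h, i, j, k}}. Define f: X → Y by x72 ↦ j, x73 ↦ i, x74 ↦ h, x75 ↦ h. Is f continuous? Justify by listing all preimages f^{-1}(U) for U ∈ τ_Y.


f is NOT continuous.

Compute f^{-1}(U) for each U ∈ τ_Y:
  U = ∅: f^{-1}(U) = ∅ ∈ τ_X ✓.
  U = {i}: f^{-1}(U) = {x73} ∉ τ_X ✗.
  U = {j}: f^{-1}(U) = {x72} ∉ τ_X ✗.
  U = {i, j}: f^{-1}(U) = {x72, x73} ∉ τ_X ✗.
  U = {i, k}: f^{-1}(U) = {x73} ∉ τ_X ✗.
  U = {h, i, j}: f^{-1}(U) = {x72, x73, x74, x75} ∈ τ_X ✓.
  U = {i, j, k}: f^{-1}(U) = {x72, x73} ∉ τ_X ✗.
  U = {h, i, j, k}: f^{-1}(U) = {x72, x73, x74, x75} ∈ τ_X ✓.
Found U = {i} with f^{-1}(U) = {x73} not in τ_X. Therefore f is NOT continuous.


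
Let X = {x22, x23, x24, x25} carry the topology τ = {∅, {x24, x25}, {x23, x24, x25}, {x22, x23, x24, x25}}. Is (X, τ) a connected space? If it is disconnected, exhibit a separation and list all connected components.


(X, τ) is connected.

Find clopen sets (U ∈ τ with X ∖ U ∈ τ):
  U = ∅, X ∖ U = {x22, x23, x24, x25} — both open, so U is clopen.
  U = {x22, x23, x24, x25}, X ∖ U = ∅ — both open, so U is clopen.
Only trivial clopens (∅ and X) exist, so (X, τ) is connected.
Compute connected components by grouping points that agree on all clopens:
  component: {x22, x23, x24, x25}


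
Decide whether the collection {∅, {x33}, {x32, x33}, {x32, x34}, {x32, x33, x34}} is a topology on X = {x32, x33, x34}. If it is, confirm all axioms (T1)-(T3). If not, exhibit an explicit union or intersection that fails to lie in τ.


τ is NOT a topology on X.

Axiom (T1): ∅ ∈ τ? Yes; X ∈ τ? Yes.
Axiom (T2/T3): check pairwise unions and intersections of members of τ.
Counterexample for (T3): {x32, x33} ∩ {x32, x34} = {x32} ∉ τ. Therefore τ is NOT a topology.


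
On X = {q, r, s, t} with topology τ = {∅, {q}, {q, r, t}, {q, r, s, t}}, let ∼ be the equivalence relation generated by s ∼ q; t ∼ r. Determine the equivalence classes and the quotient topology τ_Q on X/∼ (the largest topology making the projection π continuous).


X/∼ = {[q=s], [r=t]}; |τ_Q| = 2.

Equivalence classes: [q=s], [r=t].
Quotient map π: X → X/∼ sends q ↦ [q=s], r ↦ [r=t], s ↦ [q=s], t ↦ [r=t].
For each subset V ⊆ X/∼, compute π^{-1}(V) ⊆ X and check whether π^{-1}(V) ∈ τ. V is open in τ_Q iff π^{-1}(V) ∈ τ.
  V = {}: π^{-1}(V) = ∅ ∈ τ ✓.
  V = {[q=s]}: π^{-1}(V) = {q, s} ∉ τ ✗.
  V = {[r=t]}: π^{-1}(V) = {r, t} ∉ τ ✗.
  V = {[q=s], [r=t]}: π^{-1}(V) = {q, r, s, t} ∈ τ ✓.
Open sets in the quotient: τ_Q = {{}, {[q=s], [r=t]}} (2 elements).


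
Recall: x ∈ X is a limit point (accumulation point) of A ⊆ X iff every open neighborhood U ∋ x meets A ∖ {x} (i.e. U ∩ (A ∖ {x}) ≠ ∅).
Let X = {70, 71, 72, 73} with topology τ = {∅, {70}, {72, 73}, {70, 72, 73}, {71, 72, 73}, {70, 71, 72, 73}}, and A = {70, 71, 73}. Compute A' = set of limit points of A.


A' = {71, 72}

For each x ∈ X, list the open sets U ∈ τ with x ∈ U, then check whether U ∩ (A ∖ {x}) ≠ ∅ for every such U.
  x = 70: open {70} ∋ x has {70} ∩ (A ∖ {70}) = ∅, so x is NOT a limit point.
  x = 71: opens ∋ x are {71, 72, 73}, {70, 71, 72, 73}; each meets A ∖ {71}, so x IS a limit point.
  x = 72: opens ∋ x are {72, 73}, {70, 72, 73}, {71, 72, 73}, {70, 71, 72, 73}; each meets A ∖ {72}, so x IS a limit point.
  x = 73: open {72, 73} ∋ x has {72, 73} ∩ (A ∖ {73}) = ∅, so x is NOT a limit point.
Collecting: A' = {71, 72}.


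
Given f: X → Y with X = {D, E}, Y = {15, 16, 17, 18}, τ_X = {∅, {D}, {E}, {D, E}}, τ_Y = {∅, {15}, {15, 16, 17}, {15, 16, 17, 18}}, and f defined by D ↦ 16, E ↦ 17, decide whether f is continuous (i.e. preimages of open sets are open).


f IS continuous.

Compute f^{-1}(U) for each U ∈ τ_Y:
  U = ∅: f^{-1}(U) = ∅ ∈ τ_X ✓.
  U = {15}: f^{-1}(U) = ∅ ∈ τ_X ✓.
  U = {15, 16, 17}: f^{-1}(U) = {D, E} ∈ τ_X ✓.
  U = {15, 16, 17, 18}: f^{-1}(U) = {D, E} ∈ τ_X ✓.
Every preimage lies in τ_X, so f IS continuous.


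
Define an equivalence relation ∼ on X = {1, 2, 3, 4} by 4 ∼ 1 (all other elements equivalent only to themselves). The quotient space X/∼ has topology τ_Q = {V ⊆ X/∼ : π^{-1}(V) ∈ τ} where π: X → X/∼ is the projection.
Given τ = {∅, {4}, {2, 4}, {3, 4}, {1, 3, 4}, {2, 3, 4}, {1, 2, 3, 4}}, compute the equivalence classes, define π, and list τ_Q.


X/∼ = {[1=4], [2], [3]}; |τ_Q| = 3.

Equivalence classes: [1=4], [2], [3].
Quotient map π: X → X/∼ sends 1 ↦ [1=4], 2 ↦ [2], 3 ↦ [3], 4 ↦ [1=4].
For each subset V ⊆ X/∼, compute π^{-1}(V) ⊆ X and check whether π^{-1}(V) ∈ τ. V is open in τ_Q iff π^{-1}(V) ∈ τ.
  V = {}: π^{-1}(V) = ∅ ∈ τ ✓.
  V = {[1=4]}: π^{-1}(V) = {1, 4} ∉ τ ✗.
  V = {[2]}: π^{-1}(V) = {2} ∉ τ ✗.
  V = {[1=4], [2]}: π^{-1}(V) = {1, 2, 4} ∉ τ ✗.
  V = {[3]}: π^{-1}(V) = {3} ∉ τ ✗.
  V = {[1=4], [3]}: π^{-1}(V) = {1, 3, 4} ∈ τ ✓.
  V = {[2], [3]}: π^{-1}(V) = {2, 3} ∉ τ ✗.
  V = {[1=4], [2], [3]}: π^{-1}(V) = {1, 2, 3, 4} ∈ τ ✓.
Open sets in the quotient: τ_Q = {{}, {[1=4], [3]}, {[1=4], [2], [3]}} (3 elements).


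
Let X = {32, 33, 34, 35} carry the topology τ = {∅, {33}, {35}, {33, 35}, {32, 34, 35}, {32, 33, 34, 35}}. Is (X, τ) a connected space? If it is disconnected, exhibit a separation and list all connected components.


(X, τ) is disconnected; components = [{33}, {32, 34, 35}].

Find clopen sets (U ∈ τ with X ∖ U ∈ τ):
  U = ∅, X ∖ U = {32, 33, 34, 35} — both open, so U is clopen.
  U = {33}, X ∖ U = {32, 34, 35} — both open, so U is clopen.
  U = {32, 34, 35}, X ∖ U = {33} — both open, so U is clopen.
  U = {32, 33, 34, 35}, X ∖ U = ∅ — both open, so U is clopen.
Nontrivial clopen(s) exist: e.g. {33}. So (X, τ) is disconnected.
Compute connected components by grouping points that agree on all clopens:
  component: {33}
  component: {32, 34, 35}


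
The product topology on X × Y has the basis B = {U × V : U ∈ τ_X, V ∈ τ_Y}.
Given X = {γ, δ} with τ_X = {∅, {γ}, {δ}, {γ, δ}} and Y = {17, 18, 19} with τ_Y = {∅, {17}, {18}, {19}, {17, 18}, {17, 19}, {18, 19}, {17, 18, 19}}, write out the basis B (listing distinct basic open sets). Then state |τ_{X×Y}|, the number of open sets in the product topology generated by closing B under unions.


Basis B = {∅ × ∅, {γ} × {17}, {γ} × {18}, {γ} × {19}, {δ} × {17}, {δ} × {18}, {δ} × {19}, {γ} × {17, 18}, {γ} × {17, 19}, {γ, δ} × {17}, {γ} × {18, 19}, {γ, δ} × {18}, {γ, δ} × {19}, {δ} × {17, 18}, {δ} × {17, 19}, {δ} × {18, 19}, {γ} × {17, 18, 19}, {δ} × {17, 18, 19}, {γ, δ} × {17, 18}, {γ, δ} × {17, 19}, {γ, δ} × {18, 19}, {γ, δ} × {17, 18, 19}}; |τ_{X×Y}| = 64.

Enumerate products U × V with U ∈ τ_X, V ∈ τ_Y (deduplicated):
  ∅ × ∅ = {} (∅)
  {γ} × {17} = {(γ,17)}
  {γ} × {18} = {(γ,18)}
  {γ} × {19} = {(γ,19)}
  {δ} × {17} = {(δ,17)}
  {δ} × {18} = {(δ,18)}
  {δ} × {19} = {(δ,19)}
  {γ} × {17, 18} = {(γ,17), (γ,18)}
  {γ} × {17, 19} = {(γ,17), (γ,19)}
  {γ, δ} × {17} = {(γ,17), (δ,17)}
  {γ} × {18, 19} = {(γ,18), (γ,19)}
  {γ, δ} × {18} = {(γ,18), (δ,18)}
  {γ, δ} × {19} = {(γ,19), (δ,19)}
  {δ} × {17, 18} = {(δ,17), (δ,18)}
  {δ} × {17, 19} = {(δ,17), (δ,19)}
  {δ} × {18, 19} = {(δ,18), (δ,19)}
  {γ} × {17, 18, 19} = {(γ,17), (γ,18), (γ,19)}
  {δ} × {17, 18, 19} = {(δ,17), (δ,18), (δ,19)}
  {γ, δ} × {17, 18} = {(γ,17), (γ,18), (δ,17), (δ,18)}
  {γ, δ} × {17, 19} = {(γ,17), (γ,19), (δ,17), (δ,19)}
  {γ, δ} × {18, 19} = {(γ,18), (γ,19), (δ,18), (δ,19)}
  {γ, δ} × {17, 18, 19} = {(γ,17), (γ,18), (γ,19), (δ,17), (δ,18), (δ,19)}
These 22 distinct sets form the basis B.
Close under arbitrary unions to get τ_{X×Y}; counting gives |τ_{X×Y}| = 64.


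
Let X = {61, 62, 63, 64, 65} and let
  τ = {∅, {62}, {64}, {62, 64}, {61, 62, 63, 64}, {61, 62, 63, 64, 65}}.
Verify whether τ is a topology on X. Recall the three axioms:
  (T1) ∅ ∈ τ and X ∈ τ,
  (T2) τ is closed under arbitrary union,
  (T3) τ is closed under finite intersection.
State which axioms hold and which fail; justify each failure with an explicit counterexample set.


τ IS a topology on X.

Axiom (T1): ∅ ∈ τ? Yes; X ∈ τ? Yes.
Axiom (T2/T3): check pairwise unions and intersections of members of τ.
All pairwise intersections and unions checked — each lies in τ. Therefore τ satisfies (T1), (T2), (T3): it IS a topology on X.


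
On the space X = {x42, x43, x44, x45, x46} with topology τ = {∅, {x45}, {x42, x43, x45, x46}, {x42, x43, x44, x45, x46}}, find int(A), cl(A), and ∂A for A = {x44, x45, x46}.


int(A) = {x45}, cl(A) = {x42, x43, x44, x45, x46}, ∂A = {x42, x43, x44, x46}.

Closed sets in (X, τ) are complements of opens:
  closed(X, τ) = {∅, {x44}, {x42, x43, x44, x46}, {x42, x43, x44, x45, x46}}.
int(A) = ⋃ {U ∈ τ : U ⊆ A}. Opens contained in A: ∅, {x45}.
Taking the union of these: int(A) = {x45}.
cl(A) = ⋂ {C closed : A ⊆ C}. Closed sets containing A: {x42, x43, x44, x45, x46}.
Intersecting these: cl(A) = {x42, x43, x44, x45, x46}.
∂A = cl(A) ∖ int(A) = {x42, x43, x44, x45, x46} ∖ {x45} = {x42, x43, x44, x46}.


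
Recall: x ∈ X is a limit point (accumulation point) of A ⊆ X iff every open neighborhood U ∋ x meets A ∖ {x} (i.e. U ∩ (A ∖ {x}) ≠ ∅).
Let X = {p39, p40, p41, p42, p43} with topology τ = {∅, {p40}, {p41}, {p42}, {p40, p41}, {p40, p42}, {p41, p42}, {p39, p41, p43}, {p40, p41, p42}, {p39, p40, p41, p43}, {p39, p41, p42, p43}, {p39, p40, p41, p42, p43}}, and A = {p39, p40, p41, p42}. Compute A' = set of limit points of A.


A' = {p39, p43}

For each x ∈ X, list the open sets U ∈ τ with x ∈ U, then check whether U ∩ (A ∖ {x}) ≠ ∅ for every such U.
  x = p39: opens ∋ x are {p39, p41, p43}, {p39, p40, p41, p43}, {p39, p41, p42, p43}, {p39, p40, p41, p42, p43}; each meets A ∖ {p39}, so x IS a limit point.
  x = p40: open {p40} ∋ x has {p40} ∩ (A ∖ {p40}) = ∅, so x is NOT a limit point.
  x = p41: open {p41} ∋ x has {p41} ∩ (A ∖ {p41}) = ∅, so x is NOT a limit point.
  x = p42: open {p42} ∋ x has {p42} ∩ (A ∖ {p42}) = ∅, so x is NOT a limit point.
  x = p43: opens ∋ x are {p39, p41, p43}, {p39, p40, p41, p43}, {p39, p41, p42, p43}, {p39, p40, p41, p42, p43}; each meets A ∖ {p43}, so x IS a limit point.
Collecting: A' = {p39, p43}.


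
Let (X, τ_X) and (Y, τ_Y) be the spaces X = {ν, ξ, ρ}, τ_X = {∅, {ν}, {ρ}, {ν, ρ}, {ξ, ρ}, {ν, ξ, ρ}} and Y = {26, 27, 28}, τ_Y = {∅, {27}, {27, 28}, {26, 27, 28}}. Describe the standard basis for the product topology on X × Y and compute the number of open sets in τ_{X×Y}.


Basis B = {∅ × ∅, {ν} × {27}, {ρ} × {27}, {ν} × {27, 28}, {ν, ρ} × {27}, {ξ, ρ} × {27}, {ρ} × {27, 28}, {ν} × {26, 27, 28}, {ν, ξ, ρ} × {27}, {ρ} × {26, 27, 28}, {ν, ρ} × {27, 28}, {ξ, ρ} × {27, 28}, {ν, ρ} × {26, 27, 28}, {ν, ξ, ρ} × {27, 28}, {ξ, ρ} × {26, 27, 28}, {ν, ξ, ρ} × {26, 27, 28}}; |τ_{X×Y}| = 40.

Enumerate products U × V with U ∈ τ_X, V ∈ τ_Y (deduplicated):
  ∅ × ∅ = {} (∅)
  {ν} × {27} = {(ν,27)}
  {ρ} × {27} = {(ρ,27)}
  {ν} × {27, 28} = {(ν,27), (ν,28)}
  {ν, ρ} × {27} = {(ν,27), (ρ,27)}
  {ξ, ρ} × {27} = {(ξ,27), (ρ,27)}
  {ρ} × {27, 28} = {(ρ,27), (ρ,28)}
  {ν} × {26, 27, 28} = {(ν,26), (ν,27), (ν,28)}
  {ν, ξ, ρ} × {27} = {(ν,27), (ξ,27), (ρ,27)}
  {ρ} × {26, 27, 28} = {(ρ,26), (ρ,27), (ρ,28)}
  {ν, ρ} × {27, 28} = {(ν,27), (ν,28), (ρ,27), (ρ,28)}
  {ξ, ρ} × {27, 28} = {(ξ,27), (ξ,28), (ρ,27), (ρ,28)}
  {ν, ρ} × {26, 27, 28} = {(ν,26), (ν,27), (ν,28), (ρ,26), (ρ,27), (ρ,28)}
  {ν, ξ, ρ} × {27, 28} = {(ν,27), (ν,28), (ξ,27), (ξ,28), (ρ,27), (ρ,28)}
  {ξ, ρ} × {26, 27, 28} = {(ξ,26), (ξ,27), (ξ,28), (ρ,26), (ρ,27), (ρ,28)}
  {ν, ξ, ρ} × {26, 27, 28} = {(ν,26), (ν,27), (ν,28), (ξ,26), (ξ,27), (ξ,28), (ρ,26), (ρ,27), (ρ,28)}
These 16 distinct sets form the basis B.
Close under arbitrary unions to get τ_{X×Y}; counting gives |τ_{X×Y}| = 40.


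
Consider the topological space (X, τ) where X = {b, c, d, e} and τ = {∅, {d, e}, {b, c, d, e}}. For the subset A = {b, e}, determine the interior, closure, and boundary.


int(A) = ∅, cl(A) = {b, c, d, e}, ∂A = {b, c, d, e}.

Closed sets in (X, τ) are complements of opens:
  closed(X, τ) = {∅, {b, c}, {b, c, d, e}}.
int(A) = ⋃ {U ∈ τ : U ⊆ A}. Opens contained in A: ∅.
Taking the union of these: int(A) = ∅.
cl(A) = ⋂ {C closed : A ⊆ C}. Closed sets containing A: {b, c, d, e}.
Intersecting these: cl(A) = {b, c, d, e}.
∂A = cl(A) ∖ int(A) = {b, c, d, e} ∖ ∅ = {b, c, d, e}.


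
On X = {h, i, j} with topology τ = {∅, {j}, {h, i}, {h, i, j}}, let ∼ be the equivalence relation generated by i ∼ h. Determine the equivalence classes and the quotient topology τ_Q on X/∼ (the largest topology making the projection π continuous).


X/∼ = {[h=i], [j]}; |τ_Q| = 4.

Equivalence classes: [h=i], [j].
Quotient map π: X → X/∼ sends h ↦ [h=i], i ↦ [h=i], j ↦ [j].
For each subset V ⊆ X/∼, compute π^{-1}(V) ⊆ X and check whether π^{-1}(V) ∈ τ. V is open in τ_Q iff π^{-1}(V) ∈ τ.
  V = {}: π^{-1}(V) = ∅ ∈ τ ✓.
  V = {[h=i]}: π^{-1}(V) = {h, i} ∈ τ ✓.
  V = {[j]}: π^{-1}(V) = {j} ∈ τ ✓.
  V = {[h=i], [j]}: π^{-1}(V) = {h, i, j} ∈ τ ✓.
Open sets in the quotient: τ_Q = {{}, {[h=i]}, {[j]}, {[h=i], [j]}} (4 elements).


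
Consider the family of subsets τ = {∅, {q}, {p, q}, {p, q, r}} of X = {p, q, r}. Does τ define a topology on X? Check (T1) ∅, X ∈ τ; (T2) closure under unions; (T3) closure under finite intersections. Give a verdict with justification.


τ IS a topology on X.

Axiom (T1): ∅ ∈ τ? Yes; X ∈ τ? Yes.
Axiom (T2/T3): check pairwise unions and intersections of members of τ.
All pairwise intersections and unions checked — each lies in τ. Therefore τ satisfies (T1), (T2), (T3): it IS a topology on X.


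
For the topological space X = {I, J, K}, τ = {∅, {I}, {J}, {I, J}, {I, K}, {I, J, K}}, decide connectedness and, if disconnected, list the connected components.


(X, τ) is disconnected; components = [{J}, {I, K}].

Find clopen sets (U ∈ τ with X ∖ U ∈ τ):
  U = ∅, X ∖ U = {I, J, K} — both open, so U is clopen.
  U = {J}, X ∖ U = {I, K} — both open, so U is clopen.
  U = {I, K}, X ∖ U = {J} — both open, so U is clopen.
  U = {I, J, K}, X ∖ U = ∅ — both open, so U is clopen.
Nontrivial clopen(s) exist: e.g. {I, K}. So (X, τ) is disconnected.
Compute connected components by grouping points that agree on all clopens:
  component: {J}
  component: {I, K}


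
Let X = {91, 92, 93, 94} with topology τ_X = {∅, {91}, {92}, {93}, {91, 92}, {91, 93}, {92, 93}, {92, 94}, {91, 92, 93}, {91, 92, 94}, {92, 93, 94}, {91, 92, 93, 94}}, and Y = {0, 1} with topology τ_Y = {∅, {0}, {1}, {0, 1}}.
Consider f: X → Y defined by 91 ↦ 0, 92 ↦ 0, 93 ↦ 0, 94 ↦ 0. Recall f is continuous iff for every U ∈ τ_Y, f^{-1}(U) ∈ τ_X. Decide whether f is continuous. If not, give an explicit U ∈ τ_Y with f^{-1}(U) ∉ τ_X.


f IS continuous.

Compute f^{-1}(U) for each U ∈ τ_Y:
  U = ∅: f^{-1}(U) = ∅ ∈ τ_X ✓.
  U = {0}: f^{-1}(U) = {91, 92, 93, 94} ∈ τ_X ✓.
  U = {1}: f^{-1}(U) = ∅ ∈ τ_X ✓.
  U = {0, 1}: f^{-1}(U) = {91, 92, 93, 94} ∈ τ_X ✓.
Every preimage lies in τ_X, so f IS continuous.


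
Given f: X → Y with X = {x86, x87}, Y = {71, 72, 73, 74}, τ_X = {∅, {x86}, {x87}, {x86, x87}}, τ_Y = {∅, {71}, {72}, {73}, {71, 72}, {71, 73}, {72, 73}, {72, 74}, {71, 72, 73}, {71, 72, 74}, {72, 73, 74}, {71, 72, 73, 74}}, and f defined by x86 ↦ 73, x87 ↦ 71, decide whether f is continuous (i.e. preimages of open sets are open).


f IS continuous.

Compute f^{-1}(U) for each U ∈ τ_Y:
  U = ∅: f^{-1}(U) = ∅ ∈ τ_X ✓.
  U = {71}: f^{-1}(U) = {x87} ∈ τ_X ✓.
  U = {72}: f^{-1}(U) = ∅ ∈ τ_X ✓.
  U = {73}: f^{-1}(U) = {x86} ∈ τ_X ✓.
  U = {71, 72}: f^{-1}(U) = {x87} ∈ τ_X ✓.
  U = {71, 73}: f^{-1}(U) = {x86, x87} ∈ τ_X ✓.
  U = {72, 73}: f^{-1}(U) = {x86} ∈ τ_X ✓.
  U = {72, 74}: f^{-1}(U) = ∅ ∈ τ_X ✓.
  U = {71, 72, 73}: f^{-1}(U) = {x86, x87} ∈ τ_X ✓.
  U = {71, 72, 74}: f^{-1}(U) = {x87} ∈ τ_X ✓.
  U = {72, 73, 74}: f^{-1}(U) = {x86} ∈ τ_X ✓.
  U = {71, 72, 73, 74}: f^{-1}(U) = {x86, x87} ∈ τ_X ✓.
Every preimage lies in τ_X, so f IS continuous.


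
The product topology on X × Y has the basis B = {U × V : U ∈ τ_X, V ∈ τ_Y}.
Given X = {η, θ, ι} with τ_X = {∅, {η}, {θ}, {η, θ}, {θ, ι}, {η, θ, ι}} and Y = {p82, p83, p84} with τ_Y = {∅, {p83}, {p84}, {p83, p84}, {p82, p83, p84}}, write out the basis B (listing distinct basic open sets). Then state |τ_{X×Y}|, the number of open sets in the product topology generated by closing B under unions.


Basis B = {∅ × ∅, {η} × {p83}, {η} × {p84}, {θ} × {p83}, {θ} × {p84}, {η} × {p83, p84}, {η, θ} × {p83}, {η, θ} × {p84}, {θ} × {p83, p84}, {θ, ι} × {p83}, {θ, ι} × {p84}, {η} × {p82, p83, p84}, {η, θ, ι} × {p83}, {η, θ, ι} × {p84}, {θ} × {p82, p83, p84}, {η, θ} × {p83, p84}, {θ, ι} × {p83, p84}, {η, θ} × {p82, p83, p84}, {η, θ, ι} × {p83, p84}, {θ, ι} × {p82, p83, p84}, {η, θ, ι} × {p82, p83, p84}}; |τ_{X×Y}| = 70.

Enumerate products U × V with U ∈ τ_X, V ∈ τ_Y (deduplicated):
  ∅ × ∅ = {} (∅)
  {η} × {p83} = {(η,p83)}
  {η} × {p84} = {(η,p84)}
  {θ} × {p83} = {(θ,p83)}
  {θ} × {p84} = {(θ,p84)}
  {η} × {p83, p84} = {(η,p83), (η,p84)}
  {η, θ} × {p83} = {(η,p83), (θ,p83)}
  {η, θ} × {p84} = {(η,p84), (θ,p84)}
  {θ} × {p83, p84} = {(θ,p83), (θ,p84)}
  {θ, ι} × {p83} = {(θ,p83), (ι,p83)}
  {θ, ι} × {p84} = {(θ,p84), (ι,p84)}
  {η} × {p82, p83, p84} = {(η,p82), (η,p83), (η,p84)}
  {η, θ, ι} × {p83} = {(η,p83), (θ,p83), (ι,p83)}
  {η, θ, ι} × {p84} = {(η,p84), (θ,p84), (ι,p84)}
  {θ} × {p82, p83, p84} = {(θ,p82), (θ,p83), (θ,p84)}
  {η, θ} × {p83, p84} = {(η,p83), (η,p84), (θ,p83), (θ,p84)}
  {θ, ι} × {p83, p84} = {(θ,p83), (θ,p84), (ι,p83), (ι,p84)}
  {η, θ} × {p82, p83, p84} = {(η,p82), (η,p83), (η,p84), (θ,p82), (θ,p83), (θ,p84)}
  {η, θ, ι} × {p83, p84} = {(η,p83), (η,p84), (θ,p83), (θ,p84), (ι,p83), (ι,p84)}
  {θ, ι} × {p82, p83, p84} = {(θ,p82), (θ,p83), (θ,p84), (ι,p82), (ι,p83), (ι,p84)}
  {η, θ, ι} × {p82, p83, p84} = {(η,p82), (η,p83), (η,p84), (θ,p82), (θ,p83), (θ,p84), (ι,p82), (ι,p83), (ι,p84)}
These 21 distinct sets form the basis B.
Close under arbitrary unions to get τ_{X×Y}; counting gives |τ_{X×Y}| = 70.


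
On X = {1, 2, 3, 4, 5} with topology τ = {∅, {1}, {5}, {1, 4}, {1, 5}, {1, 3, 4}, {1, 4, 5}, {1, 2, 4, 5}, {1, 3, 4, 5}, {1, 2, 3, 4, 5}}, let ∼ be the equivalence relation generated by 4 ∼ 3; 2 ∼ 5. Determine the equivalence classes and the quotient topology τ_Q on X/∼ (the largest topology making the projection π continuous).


X/∼ = {[1], [2=5], [3=4]}; |τ_Q| = 4.

Equivalence classes: [1], [2=5], [3=4].
Quotient map π: X → X/∼ sends 1 ↦ [1], 2 ↦ [2=5], 3 ↦ [3=4], 4 ↦ [3=4], 5 ↦ [2=5].
For each subset V ⊆ X/∼, compute π^{-1}(V) ⊆ X and check whether π^{-1}(V) ∈ τ. V is open in τ_Q iff π^{-1}(V) ∈ τ.
  V = {}: π^{-1}(V) = ∅ ∈ τ ✓.
  V = {[1]}: π^{-1}(V) = {1} ∈ τ ✓.
  V = {[2=5]}: π^{-1}(V) = {2, 5} ∉ τ ✗.
  V = {[1], [2=5]}: π^{-1}(V) = {1, 2, 5} ∉ τ ✗.
  V = {[3=4]}: π^{-1}(V) = {3, 4} ∉ τ ✗.
  V = {[1], [3=4]}: π^{-1}(V) = {1, 3, 4} ∈ τ ✓.
  V = {[2=5], [3=4]}: π^{-1}(V) = {2, 3, 4, 5} ∉ τ ✗.
  V = {[1], [2=5], [3=4]}: π^{-1}(V) = {1, 2, 3, 4, 5} ∈ τ ✓.
Open sets in the quotient: τ_Q = {{}, {[1]}, {[1], [3=4]}, {[1], [2=5], [3=4]}} (4 elements).


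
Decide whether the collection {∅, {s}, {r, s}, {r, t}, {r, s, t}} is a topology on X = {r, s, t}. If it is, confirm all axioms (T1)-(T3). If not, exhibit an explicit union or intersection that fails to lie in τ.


τ is NOT a topology on X.

Axiom (T1): ∅ ∈ τ? Yes; X ∈ τ? Yes.
Axiom (T2/T3): check pairwise unions and intersections of members of τ.
Counterexample for (T3): {r, s} ∩ {r, t} = {r} ∉ τ. Therefore τ is NOT a topology.


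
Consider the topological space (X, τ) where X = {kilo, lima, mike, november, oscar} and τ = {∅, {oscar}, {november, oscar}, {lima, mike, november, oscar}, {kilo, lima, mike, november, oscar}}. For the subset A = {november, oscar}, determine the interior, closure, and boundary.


int(A) = {november, oscar}, cl(A) = {kilo, lima, mike, november, oscar}, ∂A = {kilo, lima, mike}.

Closed sets in (X, τ) are complements of opens:
  closed(X, τ) = {∅, {kilo}, {kilo, lima, mike}, {kilo, lima, mike, november}, {kilo, lima, mike, november, oscar}}.
int(A) = ⋃ {U ∈ τ : U ⊆ A}. Opens contained in A: ∅, {oscar}, {november, oscar}.
Taking the union of these: int(A) = {november, oscar}.
cl(A) = ⋂ {C closed : A ⊆ C}. Closed sets containing A: {kilo, lima, mike, november, oscar}.
Intersecting these: cl(A) = {kilo, lima, mike, november, oscar}.
∂A = cl(A) ∖ int(A) = {kilo, lima, mike, november, oscar} ∖ {november, oscar} = {kilo, lima, mike}.


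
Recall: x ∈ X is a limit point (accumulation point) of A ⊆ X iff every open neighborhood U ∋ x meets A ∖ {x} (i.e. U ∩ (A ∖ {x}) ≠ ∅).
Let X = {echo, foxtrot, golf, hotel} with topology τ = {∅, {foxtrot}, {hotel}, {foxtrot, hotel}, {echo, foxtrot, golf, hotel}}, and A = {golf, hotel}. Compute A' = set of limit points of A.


A' = {echo, golf}

For each x ∈ X, list the open sets U ∈ τ with x ∈ U, then check whether U ∩ (A ∖ {x}) ≠ ∅ for every such U.
  x = echo: opens ∋ x are {echo, foxtrot, golf, hotel}; each meets A ∖ {echo}, so x IS a limit point.
  x = foxtrot: open {foxtrot} ∋ x has {foxtrot} ∩ (A ∖ {foxtrot}) = ∅, so x is NOT a limit point.
  x = golf: opens ∋ x are {echo, foxtrot, golf, hotel}; each meets A ∖ {golf}, so x IS a limit point.
  x = hotel: open {hotel} ∋ x has {hotel} ∩ (A ∖ {hotel}) = ∅, so x is NOT a limit point.
Collecting: A' = {echo, golf}.


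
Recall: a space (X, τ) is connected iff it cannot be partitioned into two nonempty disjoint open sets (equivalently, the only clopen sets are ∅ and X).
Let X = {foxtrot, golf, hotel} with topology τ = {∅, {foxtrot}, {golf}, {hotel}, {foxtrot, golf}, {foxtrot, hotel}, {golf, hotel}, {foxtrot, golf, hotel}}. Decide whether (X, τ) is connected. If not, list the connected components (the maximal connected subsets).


(X, τ) is disconnected; components = [{foxtrot}, {golf}, {hotel}].

Find clopen sets (U ∈ τ with X ∖ U ∈ τ):
  U = ∅, X ∖ U = {foxtrot, golf, hotel} — both open, so U is clopen.
  U = {foxtrot}, X ∖ U = {golf, hotel} — both open, so U is clopen.
  U = {golf}, X ∖ U = {foxtrot, hotel} — both open, so U is clopen.
  U = {hotel}, X ∖ U = {foxtrot, golf} — both open, so U is clopen.
  U = {foxtrot, golf}, X ∖ U = {hotel} — both open, so U is clopen.
  U = {foxtrot, hotel}, X ∖ U = {golf} — both open, so U is clopen.
  U = {golf, hotel}, X ∖ U = {foxtrot} — both open, so U is clopen.
  U = {foxtrot, golf, hotel}, X ∖ U = ∅ — both open, so U is clopen.
Nontrivial clopen(s) exist: e.g. {golf}. So (X, τ) is disconnected.
Compute connected components by grouping points that agree on all clopens:
  component: {foxtrot}
  component: {golf}
  component: {hotel}


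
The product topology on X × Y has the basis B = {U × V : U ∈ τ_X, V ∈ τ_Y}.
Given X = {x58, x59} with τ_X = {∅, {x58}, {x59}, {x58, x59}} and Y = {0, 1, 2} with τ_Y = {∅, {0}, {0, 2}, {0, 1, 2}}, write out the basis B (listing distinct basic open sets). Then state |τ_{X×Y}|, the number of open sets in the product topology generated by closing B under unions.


Basis B = {∅ × ∅, {x58} × {0}, {x59} × {0}, {x58} × {0, 2}, {x58, x59} × {0}, {x59} × {0, 2}, {x58} × {0, 1, 2}, {x59} × {0, 1, 2}, {x58, x59} × {0, 2}, {x58, x59} × {0, 1, 2}}; |τ_{X×Y}| = 16.

Enumerate products U × V with U ∈ τ_X, V ∈ τ_Y (deduplicated):
  ∅ × ∅ = {} (∅)
  {x58} × {0} = {(x58,0)}
  {x59} × {0} = {(x59,0)}
  {x58} × {0, 2} = {(x58,0), (x58,2)}
  {x58, x59} × {0} = {(x58,0), (x59,0)}
  {x59} × {0, 2} = {(x59,0), (x59,2)}
  {x58} × {0, 1, 2} = {(x58,0), (x58,1), (x58,2)}
  {x59} × {0, 1, 2} = {(x59,0), (x59,1), (x59,2)}
  {x58, x59} × {0, 2} = {(x58,0), (x58,2), (x59,0), (x59,2)}
  {x58, x59} × {0, 1, 2} = {(x58,0), (x58,1), (x58,2), (x59,0), (x59,1), (x59,2)}
These 10 distinct sets form the basis B.
Close under arbitrary unions to get τ_{X×Y}; counting gives |τ_{X×Y}| = 16.


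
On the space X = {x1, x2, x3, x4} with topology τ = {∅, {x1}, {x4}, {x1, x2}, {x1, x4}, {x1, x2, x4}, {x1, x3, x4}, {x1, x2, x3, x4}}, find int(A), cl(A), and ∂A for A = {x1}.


int(A) = {x1}, cl(A) = {x1, x2, x3}, ∂A = {x2, x3}.

Closed sets in (X, τ) are complements of opens:
  closed(X, τ) = {∅, {x2}, {x3}, {x2, x3}, {x3, x4}, {x1, x2, x3}, {x2, x3, x4}, {x1, x2, x3, x4}}.
int(A) = ⋃ {U ∈ τ : U ⊆ A}. Opens contained in A: ∅, {x1}.
Taking the union of these: int(A) = {x1}.
cl(A) = ⋂ {C closed : A ⊆ C}. Closed sets containing A: {x1, x2, x3}, {x1, x2, x3, x4}.
Intersecting these: cl(A) = {x1, x2, x3}.
∂A = cl(A) ∖ int(A) = {x1, x2, x3} ∖ {x1} = {x2, x3}.


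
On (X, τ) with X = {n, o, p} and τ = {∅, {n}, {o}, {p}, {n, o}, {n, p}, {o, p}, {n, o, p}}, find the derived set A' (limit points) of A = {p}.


A' = ∅

For each x ∈ X, list the open sets U ∈ τ with x ∈ U, then check whether U ∩ (A ∖ {x}) ≠ ∅ for every such U.
  x = n: open {n} ∋ x has {n} ∩ (A ∖ {n}) = ∅, so x is NOT a limit point.
  x = o: open {o} ∋ x has {o} ∩ (A ∖ {o}) = ∅, so x is NOT a limit point.
  x = p: open {p} ∋ x has {p} ∩ (A ∖ {p}) = ∅, so x is NOT a limit point.
Collecting: A' = ∅.


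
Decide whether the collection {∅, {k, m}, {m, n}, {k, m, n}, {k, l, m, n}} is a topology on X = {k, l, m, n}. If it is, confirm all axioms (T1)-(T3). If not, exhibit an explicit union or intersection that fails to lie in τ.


τ is NOT a topology on X.

Axiom (T1): ∅ ∈ τ? Yes; X ∈ τ? Yes.
Axiom (T2/T3): check pairwise unions and intersections of members of τ.
Counterexample for (T3): {k, m} ∩ {m, n} = {m} ∉ τ. Therefore τ is NOT a topology.


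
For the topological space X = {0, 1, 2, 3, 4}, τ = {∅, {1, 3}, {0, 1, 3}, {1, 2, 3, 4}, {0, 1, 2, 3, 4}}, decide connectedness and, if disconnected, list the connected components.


(X, τ) is connected.

Find clopen sets (U ∈ τ with X ∖ U ∈ τ):
  U = ∅, X ∖ U = {0, 1, 2, 3, 4} — both open, so U is clopen.
  U = {0, 1, 2, 3, 4}, X ∖ U = ∅ — both open, so U is clopen.
Only trivial clopens (∅ and X) exist, so (X, τ) is connected.
Compute connected components by grouping points that agree on all clopens:
  component: {0, 1, 2, 3, 4}


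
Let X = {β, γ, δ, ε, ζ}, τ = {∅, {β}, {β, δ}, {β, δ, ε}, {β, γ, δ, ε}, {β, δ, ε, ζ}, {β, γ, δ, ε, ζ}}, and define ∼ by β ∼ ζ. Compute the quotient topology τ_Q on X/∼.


X/∼ = {[β=ζ], [γ], [δ], [ε]}; |τ_Q| = 3.

Equivalence classes: [β=ζ], [γ], [δ], [ε].
Quotient map π: X → X/∼ sends β ↦ [β=ζ], γ ↦ [γ], δ ↦ [δ], ε ↦ [ε], ζ ↦ [β=ζ].
For each subset V ⊆ X/∼, compute π^{-1}(V) ⊆ X and check whether π^{-1}(V) ∈ τ. V is open in τ_Q iff π^{-1}(V) ∈ τ.
  V = {}: π^{-1}(V) = ∅ ∈ τ ✓.
  V = {[β=ζ]}: π^{-1}(V) = {β, ζ} ∉ τ ✗.
  V = {[γ]}: π^{-1}(V) = {γ} ∉ τ ✗.
  V = {[β=ζ], [γ]}: π^{-1}(V) = {β, γ, ζ} ∉ τ ✗.
  V = {[δ]}: π^{-1}(V) = {δ} ∉ τ ✗.
  V = {[β=ζ], [δ]}: π^{-1}(V) = {β, δ, ζ} ∉ τ ✗.
  V = {[γ], [δ]}: π^{-1}(V) = {γ, δ} ∉ τ ✗.
  V = {[β=ζ], [γ], [δ]}: π^{-1}(V) = {β, γ, δ, ζ} ∉ τ ✗.
  V = {[ε]}: π^{-1}(V) = {ε} ∉ τ ✗.
  V = {[β=ζ], [ε]}: π^{-1}(V) = {β, ε, ζ} ∉ τ ✗.
  V = {[γ], [ε]}: π^{-1}(V) = {γ, ε} ∉ τ ✗.
  V = {[β=ζ], [γ], [ε]}: π^{-1}(V) = {β, γ, ε, ζ} ∉ τ ✗.
  V = {[δ], [ε]}: π^{-1}(V) = {δ, ε} ∉ τ ✗.
  V = {[β=ζ], [δ], [ε]}: π^{-1}(V) = {β, δ, ε, ζ} ∈ τ ✓.
  V = {[γ], [δ], [ε]}: π^{-1}(V) = {γ, δ, ε} ∉ τ ✗.
  V = {[β=ζ], [γ], [δ], [ε]}: π^{-1}(V) = {β, γ, δ, ε, ζ} ∈ τ ✓.
Open sets in the quotient: τ_Q = {{}, {[β=ζ], [δ], [ε]}, {[β=ζ], [γ], [δ], [ε]}} (3 elements).


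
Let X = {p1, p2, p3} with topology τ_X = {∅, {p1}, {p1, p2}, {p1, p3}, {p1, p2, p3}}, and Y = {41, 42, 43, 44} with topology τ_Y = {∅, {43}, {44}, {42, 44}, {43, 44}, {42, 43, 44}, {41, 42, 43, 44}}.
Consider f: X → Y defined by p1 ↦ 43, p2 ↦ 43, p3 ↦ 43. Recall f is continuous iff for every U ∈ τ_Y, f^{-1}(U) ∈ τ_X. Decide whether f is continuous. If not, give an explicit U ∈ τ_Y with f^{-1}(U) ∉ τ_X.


f IS continuous.

Compute f^{-1}(U) for each U ∈ τ_Y:
  U = ∅: f^{-1}(U) = ∅ ∈ τ_X ✓.
  U = {43}: f^{-1}(U) = {p1, p2, p3} ∈ τ_X ✓.
  U = {44}: f^{-1}(U) = ∅ ∈ τ_X ✓.
  U = {42, 44}: f^{-1}(U) = ∅ ∈ τ_X ✓.
  U = {43, 44}: f^{-1}(U) = {p1, p2, p3} ∈ τ_X ✓.
  U = {42, 43, 44}: f^{-1}(U) = {p1, p2, p3} ∈ τ_X ✓.
  U = {41, 42, 43, 44}: f^{-1}(U) = {p1, p2, p3} ∈ τ_X ✓.
Every preimage lies in τ_X, so f IS continuous.


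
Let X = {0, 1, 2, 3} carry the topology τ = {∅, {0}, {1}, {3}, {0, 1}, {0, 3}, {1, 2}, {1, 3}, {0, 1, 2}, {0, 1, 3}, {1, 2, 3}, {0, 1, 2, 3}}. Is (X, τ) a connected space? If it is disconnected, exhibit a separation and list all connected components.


(X, τ) is disconnected; components = [{0}, {3}, {1, 2}].

Find clopen sets (U ∈ τ with X ∖ U ∈ τ):
  U = ∅, X ∖ U = {0, 1, 2, 3} — both open, so U is clopen.
  U = {0}, X ∖ U = {1, 2, 3} — both open, so U is clopen.
  U = {3}, X ∖ U = {0, 1, 2} — both open, so U is clopen.
  U = {0, 3}, X ∖ U = {1, 2} — both open, so U is clopen.
  U = {1, 2}, X ∖ U = {0, 3} — both open, so U is clopen.
  U = {0, 1, 2}, X ∖ U = {3} — both open, so U is clopen.
  U = {1, 2, 3}, X ∖ U = {0} — both open, so U is clopen.
  U = {0, 1, 2, 3}, X ∖ U = ∅ — both open, so U is clopen.
Nontrivial clopen(s) exist: e.g. {1, 2, 3}. So (X, τ) is disconnected.
Compute connected components by grouping points that agree on all clopens:
  component: {0}
  component: {3}
  component: {1, 2}


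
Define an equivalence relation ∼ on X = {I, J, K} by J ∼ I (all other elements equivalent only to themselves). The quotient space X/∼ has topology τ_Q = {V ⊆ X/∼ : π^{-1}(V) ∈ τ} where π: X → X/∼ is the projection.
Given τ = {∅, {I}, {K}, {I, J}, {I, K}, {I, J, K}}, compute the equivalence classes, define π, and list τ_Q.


X/∼ = {[I=J], [K]}; |τ_Q| = 4.

Equivalence classes: [I=J], [K].
Quotient map π: X → X/∼ sends I ↦ [I=J], J ↦ [I=J], K ↦ [K].
For each subset V ⊆ X/∼, compute π^{-1}(V) ⊆ X and check whether π^{-1}(V) ∈ τ. V is open in τ_Q iff π^{-1}(V) ∈ τ.
  V = {}: π^{-1}(V) = ∅ ∈ τ ✓.
  V = {[I=J]}: π^{-1}(V) = {I, J} ∈ τ ✓.
  V = {[K]}: π^{-1}(V) = {K} ∈ τ ✓.
  V = {[I=J], [K]}: π^{-1}(V) = {I, J, K} ∈ τ ✓.
Open sets in the quotient: τ_Q = {{}, {[I=J]}, {[K]}, {[I=J], [K]}} (4 elements).


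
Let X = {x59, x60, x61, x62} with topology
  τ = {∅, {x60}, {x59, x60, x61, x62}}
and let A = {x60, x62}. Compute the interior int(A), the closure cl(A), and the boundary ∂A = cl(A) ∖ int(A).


int(A) = {x60}, cl(A) = {x59, x60, x61, x62}, ∂A = {x59, x61, x62}.

Closed sets in (X, τ) are complements of opens:
  closed(X, τ) = {∅, {x59, x61, x62}, {x59, x60, x61, x62}}.
int(A) = ⋃ {U ∈ τ : U ⊆ A}. Opens contained in A: ∅, {x60}.
Taking the union of these: int(A) = {x60}.
cl(A) = ⋂ {C closed : A ⊆ C}. Closed sets containing A: {x59, x60, x61, x62}.
Intersecting these: cl(A) = {x59, x60, x61, x62}.
∂A = cl(A) ∖ int(A) = {x59, x60, x61, x62} ∖ {x60} = {x59, x61, x62}.


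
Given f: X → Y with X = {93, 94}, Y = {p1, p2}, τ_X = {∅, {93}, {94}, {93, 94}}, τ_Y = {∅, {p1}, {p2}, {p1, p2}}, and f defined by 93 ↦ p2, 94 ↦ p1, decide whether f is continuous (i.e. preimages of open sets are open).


f IS continuous.

Compute f^{-1}(U) for each U ∈ τ_Y:
  U = ∅: f^{-1}(U) = ∅ ∈ τ_X ✓.
  U = {p1}: f^{-1}(U) = {94} ∈ τ_X ✓.
  U = {p2}: f^{-1}(U) = {93} ∈ τ_X ✓.
  U = {p1, p2}: f^{-1}(U) = {93, 94} ∈ τ_X ✓.
Every preimage lies in τ_X, so f IS continuous.


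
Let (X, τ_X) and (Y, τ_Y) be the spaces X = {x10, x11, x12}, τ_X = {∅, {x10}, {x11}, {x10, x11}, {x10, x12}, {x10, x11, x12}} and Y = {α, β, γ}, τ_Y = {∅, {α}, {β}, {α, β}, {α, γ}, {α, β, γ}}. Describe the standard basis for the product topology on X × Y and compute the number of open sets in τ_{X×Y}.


Basis B = {∅ × ∅, {x10} × {α}, {x10} × {β}, {x11} × {α}, {x11} × {β}, {x10} × {α, β}, {x10} × {α, γ}, {x10, x11} × {α}, {x10, x12} × {α}, {x10, x11} × {β}, {x10, x12} × {β}, {x11} × {α, β}, {x11} × {α, γ}, {x10} × {α, β, γ}, {x10, x11, x12} × {α}, {x10, x11, x12} × {β}, {x11} × {α, β, γ}, {x10, x11} × {α, β}, {x10, x12} × {α, β}, {x10, x11} × {α, γ}, {x10, x12} × {α, γ}, {x10, x11} × {α, β, γ}, {x10, x12} × {α, β, γ}, {x10, x11, x12} × {α, β}, {x10, x11, x12} × {α, γ}, {x10, x11, x12} × {α, β, γ}}; |τ_{X×Y}| = 108.

Enumerate products U × V with U ∈ τ_X, V ∈ τ_Y (deduplicated):
  ∅ × ∅ = {} (∅)
  {x10} × {α} = {(x10,α)}
  {x10} × {β} = {(x10,β)}
  {x11} × {α} = {(x11,α)}
  {x11} × {β} = {(x11,β)}
  {x10} × {α, β} = {(x10,α), (x10,β)}
  {x10} × {α, γ} = {(x10,α), (x10,γ)}
  {x10, x11} × {α} = {(x10,α), (x11,α)}
  {x10, x12} × {α} = {(x10,α), (x12,α)}
  {x10, x11} × {β} = {(x10,β), (x11,β)}
  {x10, x12} × {β} = {(x10,β), (x12,β)}
  {x11} × {α, β} = {(x11,α), (x11,β)}
  {x11} × {α, γ} = {(x11,α), (x11,γ)}
  {x10} × {α, β, γ} = {(x10,α), (x10,β), (x10,γ)}
  {x10, x11, x12} × {α} = {(x10,α), (x11,α), (x12,α)}
  {x10, x11, x12} × {β} = {(x10,β), (x11,β), (x12,β)}
  {x11} × {α, β, γ} = {(x11,α), (x11,β), (x11,γ)}
  {x10, x11} × {α, β} = {(x10,α), (x10,β), (x11,α), (x11,β)}
  {x10, x12} × {α, β} = {(x10,α), (x10,β), (x12,α), (x12,β)}
  {x10, x11} × {α, γ} = {(x10,α), (x10,γ), (x11,α), (x11,γ)}
  {x10, x12} × {α, γ} = {(x10,α), (x10,γ), (x12,α), (x12,γ)}
  {x10, x11} × {α, β, γ} = {(x10,α), (x10,β), (x10,γ), (x11,α), (x11,β), (x11,γ)}
  {x10, x12} × {α, β, γ} = {(x10,α), (x10,β), (x10,γ), (x12,α), (x12,β), (x12,γ)}
  {x10, x11, x12} × {α, β} = {(x10,α), (x10,β), (x11,α), (x11,β), (x12,α), (x12,β)}
  {x10, x11, x12} × {α, γ} = {(x10,α), (x10,γ), (x11,α), (x11,γ), (x12,α), (x12,γ)}
  {x10, x11, x12} × {α, β, γ} = {(x10,α), (x10,β), (x10,γ), (x11,α), (x11,β), (x11,γ), (x12,α), (x12,β), (x12,γ)}
These 26 distinct sets form the basis B.
Close under arbitrary unions to get τ_{X×Y}; counting gives |τ_{X×Y}| = 108.


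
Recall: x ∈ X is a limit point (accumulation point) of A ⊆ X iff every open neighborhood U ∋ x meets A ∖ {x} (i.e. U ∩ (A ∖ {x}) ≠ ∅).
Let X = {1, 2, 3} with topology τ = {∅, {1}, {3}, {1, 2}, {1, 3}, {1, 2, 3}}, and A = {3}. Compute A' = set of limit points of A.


A' = ∅

For each x ∈ X, list the open sets U ∈ τ with x ∈ U, then check whether U ∩ (A ∖ {x}) ≠ ∅ for every such U.
  x = 1: open {1} ∋ x has {1} ∩ (A ∖ {1}) = ∅, so x is NOT a limit point.
  x = 2: open {1, 2} ∋ x has {1, 2} ∩ (A ∖ {2}) = ∅, so x is NOT a limit point.
  x = 3: open {3} ∋ x has {3} ∩ (A ∖ {3}) = ∅, so x is NOT a limit point.
Collecting: A' = ∅.
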